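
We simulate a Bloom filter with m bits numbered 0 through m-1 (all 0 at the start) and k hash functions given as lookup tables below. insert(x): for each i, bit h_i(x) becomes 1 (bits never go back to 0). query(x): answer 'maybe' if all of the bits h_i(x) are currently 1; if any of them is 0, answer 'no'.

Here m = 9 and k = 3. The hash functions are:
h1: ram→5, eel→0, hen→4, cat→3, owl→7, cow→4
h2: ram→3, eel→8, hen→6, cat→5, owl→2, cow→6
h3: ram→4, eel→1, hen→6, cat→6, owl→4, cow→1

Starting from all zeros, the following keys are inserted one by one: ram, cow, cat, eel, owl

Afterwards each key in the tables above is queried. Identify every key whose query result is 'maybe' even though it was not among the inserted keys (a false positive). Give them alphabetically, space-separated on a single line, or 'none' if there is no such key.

Answer: hen

Derivation:
Start: bits=000000000
After insert 'ram': sets bits 3 4 5 -> bits=000111000
After insert 'cow': sets bits 1 4 6 -> bits=010111100
After insert 'cat': sets bits 3 5 6 -> bits=010111100
After insert 'eel': sets bits 0 1 8 -> bits=110111101
After insert 'owl': sets bits 2 4 7 -> bits=111111111
Not inserted: hen — query each against bits=111111111:
query hen: checks bit4=1, bit6=1 (all 1) -> maybe => FALSE POSITIVE
False positives (alphabetical): hen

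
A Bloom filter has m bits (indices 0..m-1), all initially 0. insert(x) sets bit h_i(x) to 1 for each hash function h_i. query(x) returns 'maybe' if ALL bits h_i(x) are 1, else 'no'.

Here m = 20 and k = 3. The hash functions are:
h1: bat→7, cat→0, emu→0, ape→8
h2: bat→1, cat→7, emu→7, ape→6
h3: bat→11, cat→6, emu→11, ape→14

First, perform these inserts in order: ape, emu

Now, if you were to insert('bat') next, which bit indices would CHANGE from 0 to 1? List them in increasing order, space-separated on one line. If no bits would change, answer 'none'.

Answer: 1

Derivation:
Start: bits=00000000000000000000
After insert 'ape': sets bits 6 8 14 -> bits=00000010100000100000
After insert 'emu': sets bits 0 7 11 -> bits=10000011100100100000
insert 'bat' would touch bits 1 7 11; currently bit1=0, bit7=1, bit11=1
Bits that are 0 among those (would change 0->1): 1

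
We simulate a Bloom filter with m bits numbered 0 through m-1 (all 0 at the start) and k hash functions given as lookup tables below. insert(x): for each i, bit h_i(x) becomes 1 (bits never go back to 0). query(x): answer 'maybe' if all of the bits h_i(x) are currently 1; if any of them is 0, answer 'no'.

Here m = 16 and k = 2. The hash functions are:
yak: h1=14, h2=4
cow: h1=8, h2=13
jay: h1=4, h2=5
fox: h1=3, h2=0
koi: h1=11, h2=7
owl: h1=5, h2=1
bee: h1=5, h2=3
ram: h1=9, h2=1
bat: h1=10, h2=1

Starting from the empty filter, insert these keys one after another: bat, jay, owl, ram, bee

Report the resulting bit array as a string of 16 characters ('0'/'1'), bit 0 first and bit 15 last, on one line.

Start: bits=0000000000000000
After insert 'bat': sets bits 1 10 -> bits=0100000000100000
After insert 'jay': sets bits 4 5 -> bits=0100110000100000
After insert 'owl': sets bits 1 5 -> bits=0100110000100000
After insert 'ram': sets bits 1 9 -> bits=0100110001100000
After insert 'bee': sets bits 3 5 -> bits=0101110001100000

Answer: 0101110001100000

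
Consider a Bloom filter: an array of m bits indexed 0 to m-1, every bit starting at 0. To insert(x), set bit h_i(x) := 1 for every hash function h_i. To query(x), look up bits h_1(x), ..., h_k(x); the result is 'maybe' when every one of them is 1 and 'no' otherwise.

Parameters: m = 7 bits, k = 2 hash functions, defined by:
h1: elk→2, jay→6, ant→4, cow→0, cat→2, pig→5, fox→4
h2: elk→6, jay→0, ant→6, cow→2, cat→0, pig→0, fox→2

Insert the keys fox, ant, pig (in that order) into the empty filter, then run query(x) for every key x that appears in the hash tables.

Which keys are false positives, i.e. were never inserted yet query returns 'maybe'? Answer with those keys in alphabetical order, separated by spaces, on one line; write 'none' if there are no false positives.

Answer: cat cow elk jay

Derivation:
Start: bits=0000000
After insert 'fox': sets bits 2 4 -> bits=0010100
After insert 'ant': sets bits 4 6 -> bits=0010101
After insert 'pig': sets bits 0 5 -> bits=1010111
Not inserted: cat cow elk jay — query each against bits=1010111:
query cat: checks bit0=1, bit2=1 (all 1) -> maybe => FALSE POSITIVE
query cow: checks bit0=1, bit2=1 (all 1) -> maybe => FALSE POSITIVE
query elk: checks bit2=1, bit6=1 (all 1) -> maybe => FALSE POSITIVE
query jay: checks bit0=1, bit6=1 (all 1) -> maybe => FALSE POSITIVE
False positives (alphabetical): cat cow elk jay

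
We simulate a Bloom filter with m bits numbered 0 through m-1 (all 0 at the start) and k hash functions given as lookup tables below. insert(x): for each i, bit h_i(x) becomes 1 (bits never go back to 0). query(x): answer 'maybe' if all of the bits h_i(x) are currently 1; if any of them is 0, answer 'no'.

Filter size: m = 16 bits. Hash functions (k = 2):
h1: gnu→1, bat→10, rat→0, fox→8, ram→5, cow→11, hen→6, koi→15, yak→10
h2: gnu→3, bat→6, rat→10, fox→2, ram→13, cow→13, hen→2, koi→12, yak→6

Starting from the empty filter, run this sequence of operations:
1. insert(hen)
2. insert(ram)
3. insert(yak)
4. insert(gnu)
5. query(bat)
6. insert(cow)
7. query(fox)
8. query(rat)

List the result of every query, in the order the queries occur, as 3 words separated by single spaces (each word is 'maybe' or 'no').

Start: bits=0000000000000000
Op 1: insert hen -> sets bits 2 6 -> bits=0010001000000000
Op 2: insert ram -> sets bits 5 13 -> bits=0010011000000100
Op 3: insert yak -> sets bits 6 10 -> bits=0010011000100100
Op 4: insert gnu -> sets bits 1 3 -> bits=0111011000100100
Op 5: query bat -> checks bit6=1, bit10=1 (all 1) -> maybe
Op 6: insert cow -> sets bits 11 13 -> bits=0111011000110100
Op 7: query fox -> checks bit2=1, bit8=0 (has a 0) -> no
Op 8: query rat -> checks bit0=0, bit10=1 (has a 0) -> no
Query results in order: maybe no no

Answer: maybe no no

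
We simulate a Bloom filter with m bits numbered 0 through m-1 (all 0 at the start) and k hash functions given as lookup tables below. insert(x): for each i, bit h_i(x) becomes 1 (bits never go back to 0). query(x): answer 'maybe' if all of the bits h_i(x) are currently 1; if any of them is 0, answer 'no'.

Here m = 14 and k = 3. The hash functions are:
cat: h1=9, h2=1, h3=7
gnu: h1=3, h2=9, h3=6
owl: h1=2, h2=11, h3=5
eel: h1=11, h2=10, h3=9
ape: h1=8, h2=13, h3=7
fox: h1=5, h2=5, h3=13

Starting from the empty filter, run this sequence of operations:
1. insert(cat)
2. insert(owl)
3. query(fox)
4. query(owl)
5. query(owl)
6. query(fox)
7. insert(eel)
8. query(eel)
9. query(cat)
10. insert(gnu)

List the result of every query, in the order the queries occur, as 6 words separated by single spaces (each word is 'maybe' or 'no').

Start: bits=00000000000000
Op 1: insert cat -> sets bits 1 7 9 -> bits=01000001010000
Op 2: insert owl -> sets bits 2 5 11 -> bits=01100101010100
Op 3: query fox -> checks bit5=1, bit13=0 (has a 0) -> no
Op 4: query owl -> checks bit2=1, bit5=1, bit11=1 (all 1) -> maybe
Op 5: query owl -> checks bit2=1, bit5=1, bit11=1 (all 1) -> maybe
Op 6: query fox -> checks bit5=1, bit13=0 (has a 0) -> no
Op 7: insert eel -> sets bits 9 10 11 -> bits=01100101011100
Op 8: query eel -> checks bit9=1, bit10=1, bit11=1 (all 1) -> maybe
Op 9: query cat -> checks bit1=1, bit7=1, bit9=1 (all 1) -> maybe
Op 10: insert gnu -> sets bits 3 6 9 -> bits=01110111011100
Query results in order: no maybe maybe no maybe maybe

Answer: no maybe maybe no maybe maybe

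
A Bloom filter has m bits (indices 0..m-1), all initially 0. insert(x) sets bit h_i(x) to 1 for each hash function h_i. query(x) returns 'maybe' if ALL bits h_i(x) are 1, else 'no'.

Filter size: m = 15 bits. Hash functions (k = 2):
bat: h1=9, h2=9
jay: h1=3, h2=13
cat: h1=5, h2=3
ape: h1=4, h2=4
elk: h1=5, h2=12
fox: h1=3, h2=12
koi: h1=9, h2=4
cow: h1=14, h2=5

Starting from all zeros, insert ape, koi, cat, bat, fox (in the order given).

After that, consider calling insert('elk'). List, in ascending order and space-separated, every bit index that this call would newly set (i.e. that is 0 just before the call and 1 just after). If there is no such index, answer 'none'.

Start: bits=000000000000000
After insert 'ape': sets bits 4 -> bits=000010000000000
After insert 'koi': sets bits 4 9 -> bits=000010000100000
After insert 'cat': sets bits 3 5 -> bits=000111000100000
After insert 'bat': sets bits 9 -> bits=000111000100000
After insert 'fox': sets bits 3 12 -> bits=000111000100100
insert 'elk' would touch bits 5 12; currently bit5=1, bit12=1
Bits that are 0 among those (would change 0->1): none

Answer: none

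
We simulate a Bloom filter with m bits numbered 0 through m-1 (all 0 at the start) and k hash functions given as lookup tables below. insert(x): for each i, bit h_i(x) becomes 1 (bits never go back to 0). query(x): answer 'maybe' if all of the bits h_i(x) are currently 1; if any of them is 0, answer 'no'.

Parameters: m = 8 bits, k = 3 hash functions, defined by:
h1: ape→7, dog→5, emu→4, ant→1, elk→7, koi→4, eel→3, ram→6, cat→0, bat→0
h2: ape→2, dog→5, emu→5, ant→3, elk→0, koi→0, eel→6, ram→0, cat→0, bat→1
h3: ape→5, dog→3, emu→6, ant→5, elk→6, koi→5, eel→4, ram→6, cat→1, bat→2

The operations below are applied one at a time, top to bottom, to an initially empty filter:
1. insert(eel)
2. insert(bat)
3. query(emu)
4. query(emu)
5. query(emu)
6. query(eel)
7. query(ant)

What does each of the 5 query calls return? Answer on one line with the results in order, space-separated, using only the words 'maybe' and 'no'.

Start: bits=00000000
Op 1: insert eel -> sets bits 3 4 6 -> bits=00011010
Op 2: insert bat -> sets bits 0 1 2 -> bits=11111010
Op 3: query emu -> checks bit4=1, bit5=0, bit6=1 (has a 0) -> no
Op 4: query emu -> checks bit4=1, bit5=0, bit6=1 (has a 0) -> no
Op 5: query emu -> checks bit4=1, bit5=0, bit6=1 (has a 0) -> no
Op 6: query eel -> checks bit3=1, bit4=1, bit6=1 (all 1) -> maybe
Op 7: query ant -> checks bit1=1, bit3=1, bit5=0 (has a 0) -> no
Query results in order: no no no maybe no

Answer: no no no maybe no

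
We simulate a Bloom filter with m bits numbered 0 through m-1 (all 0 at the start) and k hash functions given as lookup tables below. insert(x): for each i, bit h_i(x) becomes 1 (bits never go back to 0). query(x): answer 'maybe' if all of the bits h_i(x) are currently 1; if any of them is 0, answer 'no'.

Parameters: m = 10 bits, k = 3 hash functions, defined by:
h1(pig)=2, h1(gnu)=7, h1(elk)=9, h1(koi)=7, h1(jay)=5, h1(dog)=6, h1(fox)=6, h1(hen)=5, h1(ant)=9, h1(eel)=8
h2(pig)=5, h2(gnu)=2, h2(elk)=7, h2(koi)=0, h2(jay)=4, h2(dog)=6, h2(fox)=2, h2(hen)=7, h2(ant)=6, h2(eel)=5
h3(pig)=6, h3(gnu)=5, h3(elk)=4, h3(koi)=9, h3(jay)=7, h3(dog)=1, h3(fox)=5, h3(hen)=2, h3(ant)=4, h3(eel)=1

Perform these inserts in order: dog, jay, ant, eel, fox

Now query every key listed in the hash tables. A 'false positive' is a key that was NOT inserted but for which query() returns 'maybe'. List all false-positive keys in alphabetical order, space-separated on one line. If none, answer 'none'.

Answer: elk gnu hen pig

Derivation:
Start: bits=0000000000
After insert 'dog': sets bits 1 6 -> bits=0100001000
After insert 'jay': sets bits 4 5 7 -> bits=0100111100
After insert 'ant': sets bits 4 6 9 -> bits=0100111101
After insert 'eel': sets bits 1 5 8 -> bits=0100111111
After insert 'fox': sets bits 2 5 6 -> bits=0110111111
Not inserted: elk gnu hen koi pig — query each against bits=0110111111:
query elk: checks bit4=1, bit7=1, bit9=1 (all 1) -> maybe => FALSE POSITIVE
query gnu: checks bit2=1, bit5=1, bit7=1 (all 1) -> maybe => FALSE POSITIVE
query hen: checks bit2=1, bit5=1, bit7=1 (all 1) -> maybe => FALSE POSITIVE
query koi: checks bit0=0, bit7=1, bit9=1 (has a 0) -> no => not a false positive
query pig: checks bit2=1, bit5=1, bit6=1 (all 1) -> maybe => FALSE POSITIVE
False positives (alphabetical): elk gnu hen pig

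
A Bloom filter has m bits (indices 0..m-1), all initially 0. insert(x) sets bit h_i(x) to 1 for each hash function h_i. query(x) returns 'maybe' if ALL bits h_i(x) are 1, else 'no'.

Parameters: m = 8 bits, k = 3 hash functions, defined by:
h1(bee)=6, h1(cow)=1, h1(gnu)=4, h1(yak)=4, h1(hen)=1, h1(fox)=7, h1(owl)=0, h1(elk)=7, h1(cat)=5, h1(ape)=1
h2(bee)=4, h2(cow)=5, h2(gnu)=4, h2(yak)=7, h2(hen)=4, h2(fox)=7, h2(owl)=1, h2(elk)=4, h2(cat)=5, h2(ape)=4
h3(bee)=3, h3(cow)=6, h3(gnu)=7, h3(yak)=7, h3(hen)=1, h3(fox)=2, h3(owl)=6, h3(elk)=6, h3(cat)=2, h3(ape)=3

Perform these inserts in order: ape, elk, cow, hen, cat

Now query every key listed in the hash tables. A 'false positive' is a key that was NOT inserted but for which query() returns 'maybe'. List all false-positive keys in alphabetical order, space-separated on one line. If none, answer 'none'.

Start: bits=00000000
After insert 'ape': sets bits 1 3 4 -> bits=01011000
After insert 'elk': sets bits 4 6 7 -> bits=01011011
After insert 'cow': sets bits 1 5 6 -> bits=01011111
After insert 'hen': sets bits 1 4 -> bits=01011111
After insert 'cat': sets bits 2 5 -> bits=01111111
Not inserted: bee fox gnu owl yak — query each against bits=01111111:
query bee: checks bit3=1, bit4=1, bit6=1 (all 1) -> maybe => FALSE POSITIVE
query fox: checks bit2=1, bit7=1 (all 1) -> maybe => FALSE POSITIVE
query gnu: checks bit4=1, bit7=1 (all 1) -> maybe => FALSE POSITIVE
query owl: checks bit0=0, bit1=1, bit6=1 (has a 0) -> no => not a false positive
query yak: checks bit4=1, bit7=1 (all 1) -> maybe => FALSE POSITIVE
False positives (alphabetical): bee fox gnu yak

Answer: bee fox gnu yak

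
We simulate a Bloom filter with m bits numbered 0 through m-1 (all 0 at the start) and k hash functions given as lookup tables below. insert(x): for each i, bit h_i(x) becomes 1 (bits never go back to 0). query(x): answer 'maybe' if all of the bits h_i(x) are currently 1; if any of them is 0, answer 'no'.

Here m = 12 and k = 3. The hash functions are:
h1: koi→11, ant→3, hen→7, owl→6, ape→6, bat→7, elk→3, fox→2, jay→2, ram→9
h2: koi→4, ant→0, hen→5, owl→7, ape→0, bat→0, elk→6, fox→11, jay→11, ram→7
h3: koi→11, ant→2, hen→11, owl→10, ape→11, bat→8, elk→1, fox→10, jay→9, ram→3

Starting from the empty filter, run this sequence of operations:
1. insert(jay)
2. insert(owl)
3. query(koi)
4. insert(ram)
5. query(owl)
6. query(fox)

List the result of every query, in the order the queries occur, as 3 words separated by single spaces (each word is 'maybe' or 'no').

Start: bits=000000000000
Op 1: insert jay -> sets bits 2 9 11 -> bits=001000000101
Op 2: insert owl -> sets bits 6 7 10 -> bits=001000110111
Op 3: query koi -> checks bit4=0, bit11=1 (has a 0) -> no
Op 4: insert ram -> sets bits 3 7 9 -> bits=001100110111
Op 5: query owl -> checks bit6=1, bit7=1, bit10=1 (all 1) -> maybe
Op 6: query fox -> checks bit2=1, bit10=1, bit11=1 (all 1) -> maybe
Query results in order: no maybe maybe

Answer: no maybe maybe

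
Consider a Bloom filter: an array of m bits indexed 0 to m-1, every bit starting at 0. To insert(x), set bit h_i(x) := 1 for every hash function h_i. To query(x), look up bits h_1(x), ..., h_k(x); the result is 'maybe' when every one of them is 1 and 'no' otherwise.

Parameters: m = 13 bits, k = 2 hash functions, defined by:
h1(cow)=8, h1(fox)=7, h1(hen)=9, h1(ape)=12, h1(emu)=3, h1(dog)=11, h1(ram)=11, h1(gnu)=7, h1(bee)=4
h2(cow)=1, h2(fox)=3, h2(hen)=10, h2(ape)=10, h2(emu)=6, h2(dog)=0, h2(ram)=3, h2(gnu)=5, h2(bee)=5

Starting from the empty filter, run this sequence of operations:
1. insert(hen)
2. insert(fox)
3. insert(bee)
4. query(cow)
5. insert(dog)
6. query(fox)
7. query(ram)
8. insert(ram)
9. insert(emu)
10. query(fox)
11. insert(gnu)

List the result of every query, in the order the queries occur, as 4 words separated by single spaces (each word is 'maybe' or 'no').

Start: bits=0000000000000
Op 1: insert hen -> sets bits 9 10 -> bits=0000000001100
Op 2: insert fox -> sets bits 3 7 -> bits=0001000101100
Op 3: insert bee -> sets bits 4 5 -> bits=0001110101100
Op 4: query cow -> checks bit1=0, bit8=0 (has a 0) -> no
Op 5: insert dog -> sets bits 0 11 -> bits=1001110101110
Op 6: query fox -> checks bit3=1, bit7=1 (all 1) -> maybe
Op 7: query ram -> checks bit3=1, bit11=1 (all 1) -> maybe
Op 8: insert ram -> sets bits 3 11 -> bits=1001110101110
Op 9: insert emu -> sets bits 3 6 -> bits=1001111101110
Op 10: query fox -> checks bit3=1, bit7=1 (all 1) -> maybe
Op 11: insert gnu -> sets bits 5 7 -> bits=1001111101110
Query results in order: no maybe maybe maybe

Answer: no maybe maybe maybe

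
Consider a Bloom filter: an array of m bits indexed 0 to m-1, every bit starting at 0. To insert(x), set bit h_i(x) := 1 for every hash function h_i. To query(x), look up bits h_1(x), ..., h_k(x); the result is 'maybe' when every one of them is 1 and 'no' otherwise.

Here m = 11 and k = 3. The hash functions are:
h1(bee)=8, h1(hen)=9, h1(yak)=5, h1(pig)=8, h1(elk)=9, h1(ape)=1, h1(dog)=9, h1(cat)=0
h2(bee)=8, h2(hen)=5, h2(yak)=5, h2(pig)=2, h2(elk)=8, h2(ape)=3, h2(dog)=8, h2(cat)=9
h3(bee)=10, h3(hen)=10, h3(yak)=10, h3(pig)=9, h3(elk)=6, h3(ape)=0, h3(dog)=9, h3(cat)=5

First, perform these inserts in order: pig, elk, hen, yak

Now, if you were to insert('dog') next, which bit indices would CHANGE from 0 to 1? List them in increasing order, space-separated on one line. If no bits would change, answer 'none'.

Answer: none

Derivation:
Start: bits=00000000000
After insert 'pig': sets bits 2 8 9 -> bits=00100000110
After insert 'elk': sets bits 6 8 9 -> bits=00100010110
After insert 'hen': sets bits 5 9 10 -> bits=00100110111
After insert 'yak': sets bits 5 10 -> bits=00100110111
insert 'dog' would touch bits 8 9; currently bit8=1, bit9=1
Bits that are 0 among those (would change 0->1): none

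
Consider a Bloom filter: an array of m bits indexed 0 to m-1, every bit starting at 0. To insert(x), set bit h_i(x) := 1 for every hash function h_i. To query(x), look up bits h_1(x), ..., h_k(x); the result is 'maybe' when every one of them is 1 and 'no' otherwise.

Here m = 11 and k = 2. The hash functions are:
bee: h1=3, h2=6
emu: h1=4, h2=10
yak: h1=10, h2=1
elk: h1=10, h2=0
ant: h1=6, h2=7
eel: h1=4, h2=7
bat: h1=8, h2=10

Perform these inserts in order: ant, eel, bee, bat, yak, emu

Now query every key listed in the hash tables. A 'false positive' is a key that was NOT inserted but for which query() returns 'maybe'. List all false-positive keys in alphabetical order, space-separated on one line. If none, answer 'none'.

Start: bits=00000000000
After insert 'ant': sets bits 6 7 -> bits=00000011000
After insert 'eel': sets bits 4 7 -> bits=00001011000
After insert 'bee': sets bits 3 6 -> bits=00011011000
After insert 'bat': sets bits 8 10 -> bits=00011011101
After insert 'yak': sets bits 1 10 -> bits=01011011101
After insert 'emu': sets bits 4 10 -> bits=01011011101
Not inserted: elk — query each against bits=01011011101:
query elk: checks bit0=0, bit10=1 (has a 0) -> no => not a false positive
False positives (alphabetical): none

Answer: none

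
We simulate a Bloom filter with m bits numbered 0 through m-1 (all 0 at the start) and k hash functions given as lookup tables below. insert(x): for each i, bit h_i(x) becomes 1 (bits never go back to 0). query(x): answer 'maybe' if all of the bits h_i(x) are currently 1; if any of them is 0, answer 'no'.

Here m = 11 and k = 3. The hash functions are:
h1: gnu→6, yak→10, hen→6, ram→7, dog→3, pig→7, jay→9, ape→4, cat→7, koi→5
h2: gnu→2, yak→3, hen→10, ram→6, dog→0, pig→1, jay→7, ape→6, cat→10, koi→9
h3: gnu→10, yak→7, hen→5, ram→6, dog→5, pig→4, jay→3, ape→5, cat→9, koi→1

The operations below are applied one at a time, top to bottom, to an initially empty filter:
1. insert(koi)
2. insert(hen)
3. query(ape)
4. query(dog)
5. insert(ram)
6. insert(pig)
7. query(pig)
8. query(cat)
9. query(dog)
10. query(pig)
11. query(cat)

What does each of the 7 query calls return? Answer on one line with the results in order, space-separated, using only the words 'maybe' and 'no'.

Start: bits=00000000000
Op 1: insert koi -> sets bits 1 5 9 -> bits=01000100010
Op 2: insert hen -> sets bits 5 6 10 -> bits=01000110011
Op 3: query ape -> checks bit4=0, bit5=1, bit6=1 (has a 0) -> no
Op 4: query dog -> checks bit0=0, bit3=0, bit5=1 (has a 0) -> no
Op 5: insert ram -> sets bits 6 7 -> bits=01000111011
Op 6: insert pig -> sets bits 1 4 7 -> bits=01001111011
Op 7: query pig -> checks bit1=1, bit4=1, bit7=1 (all 1) -> maybe
Op 8: query cat -> checks bit7=1, bit9=1, bit10=1 (all 1) -> maybe
Op 9: query dog -> checks bit0=0, bit3=0, bit5=1 (has a 0) -> no
Op 10: query pig -> checks bit1=1, bit4=1, bit7=1 (all 1) -> maybe
Op 11: query cat -> checks bit7=1, bit9=1, bit10=1 (all 1) -> maybe
Query results in order: no no maybe maybe no maybe maybe

Answer: no no maybe maybe no maybe maybe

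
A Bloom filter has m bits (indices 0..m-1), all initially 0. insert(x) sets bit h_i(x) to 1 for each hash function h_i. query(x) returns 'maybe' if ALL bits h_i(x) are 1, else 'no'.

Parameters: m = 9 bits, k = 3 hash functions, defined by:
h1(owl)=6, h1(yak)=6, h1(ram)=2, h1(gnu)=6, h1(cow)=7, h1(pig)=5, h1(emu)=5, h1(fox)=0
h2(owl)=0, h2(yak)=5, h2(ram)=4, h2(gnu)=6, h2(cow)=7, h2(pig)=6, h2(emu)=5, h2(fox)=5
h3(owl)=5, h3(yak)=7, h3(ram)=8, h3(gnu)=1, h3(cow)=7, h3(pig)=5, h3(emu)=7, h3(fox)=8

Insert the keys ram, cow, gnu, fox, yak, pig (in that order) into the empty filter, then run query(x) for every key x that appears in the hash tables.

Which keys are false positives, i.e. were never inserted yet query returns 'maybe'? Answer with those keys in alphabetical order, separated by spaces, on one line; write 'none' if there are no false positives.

Answer: emu owl

Derivation:
Start: bits=000000000
After insert 'ram': sets bits 2 4 8 -> bits=001010001
After insert 'cow': sets bits 7 -> bits=001010011
After insert 'gnu': sets bits 1 6 -> bits=011010111
After insert 'fox': sets bits 0 5 8 -> bits=111011111
After insert 'yak': sets bits 5 6 7 -> bits=111011111
After insert 'pig': sets bits 5 6 -> bits=111011111
Not inserted: emu owl — query each against bits=111011111:
query emu: checks bit5=1, bit7=1 (all 1) -> maybe => FALSE POSITIVE
query owl: checks bit0=1, bit5=1, bit6=1 (all 1) -> maybe => FALSE POSITIVE
False positives (alphabetical): emu owl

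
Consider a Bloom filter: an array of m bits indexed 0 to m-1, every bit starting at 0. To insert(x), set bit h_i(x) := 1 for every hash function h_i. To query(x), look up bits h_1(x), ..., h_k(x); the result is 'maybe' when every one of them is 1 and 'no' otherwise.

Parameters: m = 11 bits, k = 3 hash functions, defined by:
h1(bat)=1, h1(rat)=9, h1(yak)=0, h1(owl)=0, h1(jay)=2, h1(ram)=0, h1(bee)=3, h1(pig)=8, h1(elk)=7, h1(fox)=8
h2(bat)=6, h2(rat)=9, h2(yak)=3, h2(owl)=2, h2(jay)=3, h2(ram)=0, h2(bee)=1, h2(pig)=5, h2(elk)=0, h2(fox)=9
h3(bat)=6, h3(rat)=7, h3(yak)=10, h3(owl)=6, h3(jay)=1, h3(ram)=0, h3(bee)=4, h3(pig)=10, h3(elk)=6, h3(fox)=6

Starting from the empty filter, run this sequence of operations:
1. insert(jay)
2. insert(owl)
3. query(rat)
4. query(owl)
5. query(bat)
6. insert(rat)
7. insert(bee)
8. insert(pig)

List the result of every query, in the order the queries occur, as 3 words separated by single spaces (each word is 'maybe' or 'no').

Start: bits=00000000000
Op 1: insert jay -> sets bits 1 2 3 -> bits=01110000000
Op 2: insert owl -> sets bits 0 2 6 -> bits=11110010000
Op 3: query rat -> checks bit7=0, bit9=0 (has a 0) -> no
Op 4: query owl -> checks bit0=1, bit2=1, bit6=1 (all 1) -> maybe
Op 5: query bat -> checks bit1=1, bit6=1 (all 1) -> maybe
Op 6: insert rat -> sets bits 7 9 -> bits=11110011010
Op 7: insert bee -> sets bits 1 3 4 -> bits=11111011010
Op 8: insert pig -> sets bits 5 8 10 -> bits=11111111111
Query results in order: no maybe maybe

Answer: no maybe maybe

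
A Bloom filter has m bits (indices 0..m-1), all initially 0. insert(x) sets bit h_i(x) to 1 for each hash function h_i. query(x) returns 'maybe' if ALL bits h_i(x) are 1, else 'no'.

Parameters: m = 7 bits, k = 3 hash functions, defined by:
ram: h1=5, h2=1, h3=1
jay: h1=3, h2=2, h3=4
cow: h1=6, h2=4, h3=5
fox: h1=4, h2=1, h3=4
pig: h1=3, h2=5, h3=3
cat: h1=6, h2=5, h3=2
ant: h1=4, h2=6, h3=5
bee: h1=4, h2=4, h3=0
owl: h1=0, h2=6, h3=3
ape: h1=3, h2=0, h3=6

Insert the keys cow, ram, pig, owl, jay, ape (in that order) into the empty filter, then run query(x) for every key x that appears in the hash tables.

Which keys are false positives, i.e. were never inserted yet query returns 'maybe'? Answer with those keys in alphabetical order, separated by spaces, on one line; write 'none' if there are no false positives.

Start: bits=0000000
After insert 'cow': sets bits 4 5 6 -> bits=0000111
After insert 'ram': sets bits 1 5 -> bits=0100111
After insert 'pig': sets bits 3 5 -> bits=0101111
After insert 'owl': sets bits 0 3 6 -> bits=1101111
After insert 'jay': sets bits 2 3 4 -> bits=1111111
After insert 'ape': sets bits 0 3 6 -> bits=1111111
Not inserted: ant bee cat fox — query each against bits=1111111:
query ant: checks bit4=1, bit5=1, bit6=1 (all 1) -> maybe => FALSE POSITIVE
query bee: checks bit0=1, bit4=1 (all 1) -> maybe => FALSE POSITIVE
query cat: checks bit2=1, bit5=1, bit6=1 (all 1) -> maybe => FALSE POSITIVE
query fox: checks bit1=1, bit4=1 (all 1) -> maybe => FALSE POSITIVE
False positives (alphabetical): ant bee cat fox

Answer: ant bee cat fox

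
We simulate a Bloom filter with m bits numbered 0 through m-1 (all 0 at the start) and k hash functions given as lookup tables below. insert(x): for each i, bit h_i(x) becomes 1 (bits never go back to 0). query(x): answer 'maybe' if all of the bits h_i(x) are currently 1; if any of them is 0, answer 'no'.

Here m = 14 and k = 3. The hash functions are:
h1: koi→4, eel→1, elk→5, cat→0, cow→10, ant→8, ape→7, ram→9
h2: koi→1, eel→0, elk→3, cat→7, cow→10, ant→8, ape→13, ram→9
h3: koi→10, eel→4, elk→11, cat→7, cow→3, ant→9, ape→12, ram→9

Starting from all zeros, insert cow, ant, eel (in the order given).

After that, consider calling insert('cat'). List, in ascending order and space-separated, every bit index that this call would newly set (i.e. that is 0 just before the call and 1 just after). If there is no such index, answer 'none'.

Start: bits=00000000000000
After insert 'cow': sets bits 3 10 -> bits=00010000001000
After insert 'ant': sets bits 8 9 -> bits=00010000111000
After insert 'eel': sets bits 0 1 4 -> bits=11011000111000
insert 'cat' would touch bits 0 7; currently bit0=1, bit7=0
Bits that are 0 among those (would change 0->1): 7

Answer: 7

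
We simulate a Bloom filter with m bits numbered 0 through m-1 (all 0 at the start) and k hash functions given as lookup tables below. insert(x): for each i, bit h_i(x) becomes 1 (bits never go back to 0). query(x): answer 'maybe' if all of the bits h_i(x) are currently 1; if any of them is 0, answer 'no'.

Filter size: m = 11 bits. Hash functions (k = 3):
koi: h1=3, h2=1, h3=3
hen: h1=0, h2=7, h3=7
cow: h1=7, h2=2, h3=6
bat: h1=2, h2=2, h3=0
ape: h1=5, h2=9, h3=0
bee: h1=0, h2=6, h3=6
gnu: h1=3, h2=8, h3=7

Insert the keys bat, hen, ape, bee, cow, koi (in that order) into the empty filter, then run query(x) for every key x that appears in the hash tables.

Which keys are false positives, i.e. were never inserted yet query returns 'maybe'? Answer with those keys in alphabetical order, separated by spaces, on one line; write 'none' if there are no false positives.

Answer: none

Derivation:
Start: bits=00000000000
After insert 'bat': sets bits 0 2 -> bits=10100000000
After insert 'hen': sets bits 0 7 -> bits=10100001000
After insert 'ape': sets bits 0 5 9 -> bits=10100101010
After insert 'bee': sets bits 0 6 -> bits=10100111010
After insert 'cow': sets bits 2 6 7 -> bits=10100111010
After insert 'koi': sets bits 1 3 -> bits=11110111010
Not inserted: gnu — query each against bits=11110111010:
query gnu: checks bit3=1, bit7=1, bit8=0 (has a 0) -> no => not a false positive
False positives (alphabetical): none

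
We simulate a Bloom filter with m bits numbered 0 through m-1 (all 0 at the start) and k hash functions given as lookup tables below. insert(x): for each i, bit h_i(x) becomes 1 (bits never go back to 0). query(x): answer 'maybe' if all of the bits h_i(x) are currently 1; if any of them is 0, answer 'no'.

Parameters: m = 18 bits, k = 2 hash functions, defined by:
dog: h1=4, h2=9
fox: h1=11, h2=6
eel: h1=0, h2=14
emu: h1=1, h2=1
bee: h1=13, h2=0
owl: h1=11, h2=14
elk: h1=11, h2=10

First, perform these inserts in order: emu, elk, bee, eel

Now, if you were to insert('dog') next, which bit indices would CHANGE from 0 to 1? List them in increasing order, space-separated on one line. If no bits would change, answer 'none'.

Start: bits=000000000000000000
After insert 'emu': sets bits 1 -> bits=010000000000000000
After insert 'elk': sets bits 10 11 -> bits=010000000011000000
After insert 'bee': sets bits 0 13 -> bits=110000000011010000
After insert 'eel': sets bits 0 14 -> bits=110000000011011000
insert 'dog' would touch bits 4 9; currently bit4=0, bit9=0
Bits that are 0 among those (would change 0->1): 4 9

Answer: 4 9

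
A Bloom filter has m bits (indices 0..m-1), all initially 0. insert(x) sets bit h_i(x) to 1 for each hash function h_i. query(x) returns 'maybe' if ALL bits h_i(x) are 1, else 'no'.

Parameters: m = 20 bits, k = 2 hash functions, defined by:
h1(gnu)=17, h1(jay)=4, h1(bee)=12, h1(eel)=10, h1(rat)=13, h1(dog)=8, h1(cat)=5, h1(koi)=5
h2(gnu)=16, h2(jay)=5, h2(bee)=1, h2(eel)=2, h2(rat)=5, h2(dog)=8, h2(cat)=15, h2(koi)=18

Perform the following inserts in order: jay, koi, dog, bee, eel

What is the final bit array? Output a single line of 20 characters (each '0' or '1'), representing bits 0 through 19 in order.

Start: bits=00000000000000000000
After insert 'jay': sets bits 4 5 -> bits=00001100000000000000
After insert 'koi': sets bits 5 18 -> bits=00001100000000000010
After insert 'dog': sets bits 8 -> bits=00001100100000000010
After insert 'bee': sets bits 1 12 -> bits=01001100100010000010
After insert 'eel': sets bits 2 10 -> bits=01101100101010000010

Answer: 01101100101010000010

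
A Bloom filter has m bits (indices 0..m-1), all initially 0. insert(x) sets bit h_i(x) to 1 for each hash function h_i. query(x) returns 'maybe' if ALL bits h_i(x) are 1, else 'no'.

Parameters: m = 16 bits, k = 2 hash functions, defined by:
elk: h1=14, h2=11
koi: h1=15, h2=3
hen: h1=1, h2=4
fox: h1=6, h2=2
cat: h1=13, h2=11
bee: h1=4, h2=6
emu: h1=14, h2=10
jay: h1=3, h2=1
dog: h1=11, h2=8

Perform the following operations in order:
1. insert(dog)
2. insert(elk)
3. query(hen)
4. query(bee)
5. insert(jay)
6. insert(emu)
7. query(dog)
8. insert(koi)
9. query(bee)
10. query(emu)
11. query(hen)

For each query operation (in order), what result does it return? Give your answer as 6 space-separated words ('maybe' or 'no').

Start: bits=0000000000000000
Op 1: insert dog -> sets bits 8 11 -> bits=0000000010010000
Op 2: insert elk -> sets bits 11 14 -> bits=0000000010010010
Op 3: query hen -> checks bit1=0, bit4=0 (has a 0) -> no
Op 4: query bee -> checks bit4=0, bit6=0 (has a 0) -> no
Op 5: insert jay -> sets bits 1 3 -> bits=0101000010010010
Op 6: insert emu -> sets bits 10 14 -> bits=0101000010110010
Op 7: query dog -> checks bit8=1, bit11=1 (all 1) -> maybe
Op 8: insert koi -> sets bits 3 15 -> bits=0101000010110011
Op 9: query bee -> checks bit4=0, bit6=0 (has a 0) -> no
Op 10: query emu -> checks bit10=1, bit14=1 (all 1) -> maybe
Op 11: query hen -> checks bit1=1, bit4=0 (has a 0) -> no
Query results in order: no no maybe no maybe no

Answer: no no maybe no maybe no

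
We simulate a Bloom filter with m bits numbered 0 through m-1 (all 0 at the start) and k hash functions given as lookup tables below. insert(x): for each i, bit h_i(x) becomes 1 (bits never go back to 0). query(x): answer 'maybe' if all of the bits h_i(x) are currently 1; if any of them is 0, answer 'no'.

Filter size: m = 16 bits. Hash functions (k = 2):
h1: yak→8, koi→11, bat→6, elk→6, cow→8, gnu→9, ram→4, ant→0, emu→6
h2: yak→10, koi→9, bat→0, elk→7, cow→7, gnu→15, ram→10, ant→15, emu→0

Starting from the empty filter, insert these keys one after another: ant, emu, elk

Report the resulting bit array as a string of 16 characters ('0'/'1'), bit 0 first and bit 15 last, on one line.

Start: bits=0000000000000000
After insert 'ant': sets bits 0 15 -> bits=1000000000000001
After insert 'emu': sets bits 0 6 -> bits=1000001000000001
After insert 'elk': sets bits 6 7 -> bits=1000001100000001

Answer: 1000001100000001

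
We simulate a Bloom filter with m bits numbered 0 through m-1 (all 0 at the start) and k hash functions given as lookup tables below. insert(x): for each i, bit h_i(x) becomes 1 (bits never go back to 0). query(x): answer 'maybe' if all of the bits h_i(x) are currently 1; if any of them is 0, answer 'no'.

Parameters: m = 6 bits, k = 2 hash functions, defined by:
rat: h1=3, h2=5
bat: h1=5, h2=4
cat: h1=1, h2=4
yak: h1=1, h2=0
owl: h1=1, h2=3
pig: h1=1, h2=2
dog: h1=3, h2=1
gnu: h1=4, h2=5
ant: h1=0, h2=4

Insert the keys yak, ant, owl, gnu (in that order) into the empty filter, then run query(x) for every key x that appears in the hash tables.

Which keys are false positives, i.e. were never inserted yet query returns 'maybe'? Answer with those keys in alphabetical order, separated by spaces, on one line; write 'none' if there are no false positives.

Answer: bat cat dog rat

Derivation:
Start: bits=000000
After insert 'yak': sets bits 0 1 -> bits=110000
After insert 'ant': sets bits 0 4 -> bits=110010
After insert 'owl': sets bits 1 3 -> bits=110110
After insert 'gnu': sets bits 4 5 -> bits=110111
Not inserted: bat cat dog pig rat — query each against bits=110111:
query bat: checks bit4=1, bit5=1 (all 1) -> maybe => FALSE POSITIVE
query cat: checks bit1=1, bit4=1 (all 1) -> maybe => FALSE POSITIVE
query dog: checks bit1=1, bit3=1 (all 1) -> maybe => FALSE POSITIVE
query pig: checks bit1=1, bit2=0 (has a 0) -> no => not a false positive
query rat: checks bit3=1, bit5=1 (all 1) -> maybe => FALSE POSITIVE
False positives (alphabetical): bat cat dog rat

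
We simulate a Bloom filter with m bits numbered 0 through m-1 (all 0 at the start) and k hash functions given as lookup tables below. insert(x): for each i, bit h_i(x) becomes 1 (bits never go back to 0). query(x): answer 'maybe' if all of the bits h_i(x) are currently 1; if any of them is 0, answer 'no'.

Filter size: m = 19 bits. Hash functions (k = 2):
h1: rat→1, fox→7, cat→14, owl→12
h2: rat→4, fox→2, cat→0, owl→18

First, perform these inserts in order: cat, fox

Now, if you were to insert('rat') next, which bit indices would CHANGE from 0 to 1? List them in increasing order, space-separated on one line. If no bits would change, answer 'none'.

Answer: 1 4

Derivation:
Start: bits=0000000000000000000
After insert 'cat': sets bits 0 14 -> bits=1000000000000010000
After insert 'fox': sets bits 2 7 -> bits=1010000100000010000
insert 'rat' would touch bits 1 4; currently bit1=0, bit4=0
Bits that are 0 among those (would change 0->1): 1 4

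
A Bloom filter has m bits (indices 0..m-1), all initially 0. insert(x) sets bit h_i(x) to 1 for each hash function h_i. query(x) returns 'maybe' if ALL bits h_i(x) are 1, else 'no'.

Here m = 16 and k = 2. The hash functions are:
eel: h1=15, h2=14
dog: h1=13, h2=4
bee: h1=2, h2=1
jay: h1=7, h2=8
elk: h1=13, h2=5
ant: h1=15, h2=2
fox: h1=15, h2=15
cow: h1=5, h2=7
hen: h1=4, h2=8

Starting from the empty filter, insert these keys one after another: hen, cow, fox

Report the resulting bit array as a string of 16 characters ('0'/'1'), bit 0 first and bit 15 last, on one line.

Answer: 0000110110000001

Derivation:
Start: bits=0000000000000000
After insert 'hen': sets bits 4 8 -> bits=0000100010000000
After insert 'cow': sets bits 5 7 -> bits=0000110110000000
After insert 'fox': sets bits 15 -> bits=0000110110000001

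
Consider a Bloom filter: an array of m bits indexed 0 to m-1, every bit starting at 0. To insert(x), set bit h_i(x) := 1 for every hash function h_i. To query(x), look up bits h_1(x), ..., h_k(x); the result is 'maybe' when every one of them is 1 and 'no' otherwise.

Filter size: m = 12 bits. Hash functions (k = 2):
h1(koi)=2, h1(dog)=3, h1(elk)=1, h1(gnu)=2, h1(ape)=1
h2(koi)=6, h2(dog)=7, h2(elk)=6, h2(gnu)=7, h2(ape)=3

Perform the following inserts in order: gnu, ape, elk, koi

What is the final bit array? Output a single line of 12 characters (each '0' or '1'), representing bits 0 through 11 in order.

Answer: 011100110000

Derivation:
Start: bits=000000000000
After insert 'gnu': sets bits 2 7 -> bits=001000010000
After insert 'ape': sets bits 1 3 -> bits=011100010000
After insert 'elk': sets bits 1 6 -> bits=011100110000
After insert 'koi': sets bits 2 6 -> bits=011100110000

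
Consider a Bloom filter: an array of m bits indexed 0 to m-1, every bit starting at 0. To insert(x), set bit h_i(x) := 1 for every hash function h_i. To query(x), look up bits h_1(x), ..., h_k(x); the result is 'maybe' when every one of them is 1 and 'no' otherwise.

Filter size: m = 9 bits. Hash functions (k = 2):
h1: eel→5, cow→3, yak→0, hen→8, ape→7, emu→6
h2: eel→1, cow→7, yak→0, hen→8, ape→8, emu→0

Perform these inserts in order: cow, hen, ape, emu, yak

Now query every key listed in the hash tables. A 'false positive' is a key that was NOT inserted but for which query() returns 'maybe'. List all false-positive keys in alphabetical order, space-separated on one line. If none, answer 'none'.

Answer: none

Derivation:
Start: bits=000000000
After insert 'cow': sets bits 3 7 -> bits=000100010
After insert 'hen': sets bits 8 -> bits=000100011
After insert 'ape': sets bits 7 8 -> bits=000100011
After insert 'emu': sets bits 0 6 -> bits=100100111
After insert 'yak': sets bits 0 -> bits=100100111
Not inserted: eel — query each against bits=100100111:
query eel: checks bit1=0, bit5=0 (has a 0) -> no => not a false positive
False positives (alphabetical): none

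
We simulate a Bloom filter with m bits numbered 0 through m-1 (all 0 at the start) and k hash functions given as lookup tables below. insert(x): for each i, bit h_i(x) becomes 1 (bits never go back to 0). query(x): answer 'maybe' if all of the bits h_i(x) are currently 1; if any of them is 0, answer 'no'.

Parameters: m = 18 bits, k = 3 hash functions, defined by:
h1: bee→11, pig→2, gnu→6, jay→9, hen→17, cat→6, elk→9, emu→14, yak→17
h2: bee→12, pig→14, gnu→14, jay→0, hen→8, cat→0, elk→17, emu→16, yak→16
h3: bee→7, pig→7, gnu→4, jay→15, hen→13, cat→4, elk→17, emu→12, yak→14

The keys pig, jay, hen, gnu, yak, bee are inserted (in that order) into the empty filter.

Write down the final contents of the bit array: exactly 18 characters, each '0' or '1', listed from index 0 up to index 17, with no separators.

Answer: 101010111101111111

Derivation:
Start: bits=000000000000000000
After insert 'pig': sets bits 2 7 14 -> bits=001000010000001000
After insert 'jay': sets bits 0 9 15 -> bits=101000010100001100
After insert 'hen': sets bits 8 13 17 -> bits=101000011100011101
After insert 'gnu': sets bits 4 6 14 -> bits=101010111100011101
After insert 'yak': sets bits 14 16 17 -> bits=101010111100011111
After insert 'bee': sets bits 7 11 12 -> bits=101010111101111111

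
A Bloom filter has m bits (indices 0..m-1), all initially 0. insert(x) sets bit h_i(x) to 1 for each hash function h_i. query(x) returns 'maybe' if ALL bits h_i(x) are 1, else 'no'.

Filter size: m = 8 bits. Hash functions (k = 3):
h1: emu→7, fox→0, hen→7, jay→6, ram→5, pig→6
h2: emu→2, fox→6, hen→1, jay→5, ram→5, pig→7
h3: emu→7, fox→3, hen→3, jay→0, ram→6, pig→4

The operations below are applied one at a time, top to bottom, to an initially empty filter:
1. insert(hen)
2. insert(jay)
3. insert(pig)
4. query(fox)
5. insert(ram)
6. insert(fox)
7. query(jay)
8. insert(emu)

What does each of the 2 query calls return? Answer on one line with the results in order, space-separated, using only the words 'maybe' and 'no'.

Answer: maybe maybe

Derivation:
Start: bits=00000000
Op 1: insert hen -> sets bits 1 3 7 -> bits=01010001
Op 2: insert jay -> sets bits 0 5 6 -> bits=11010111
Op 3: insert pig -> sets bits 4 6 7 -> bits=11011111
Op 4: query fox -> checks bit0=1, bit3=1, bit6=1 (all 1) -> maybe
Op 5: insert ram -> sets bits 5 6 -> bits=11011111
Op 6: insert fox -> sets bits 0 3 6 -> bits=11011111
Op 7: query jay -> checks bit0=1, bit5=1, bit6=1 (all 1) -> maybe
Op 8: insert emu -> sets bits 2 7 -> bits=11111111
Query results in order: maybe maybe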